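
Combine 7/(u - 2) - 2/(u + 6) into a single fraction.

Common denominator (u - 2)(u + 6). Numerator: 7(u + 6) - 2(u - 2) = (7u + 42) - (2u - 4) = 5u + 46
Result: (5u + 46)/[(u - 2)(u + 6)]


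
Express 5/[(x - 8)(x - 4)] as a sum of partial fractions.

5/(x - 8)(x - 4) = A/(x - 8) + B/(x - 4). A = 5/(8 - 4) = 5/4, B = 5/(4 - 8) = -5/4
Result: (5/4)/(x - 8) - (5/4)/(x - 4)


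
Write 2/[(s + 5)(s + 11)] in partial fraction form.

2/(s + 5)(s + 11) = A/(s + 5) + B/(s + 11). A = 2/(-5 + 11) = 1/3, B = 2/(-11 + 5) = -1/3
Result: (1/3)/(s + 5) - (1/3)/(s + 11)


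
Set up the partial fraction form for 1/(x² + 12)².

Repeated quadratic factor: (Px + Q)/(x² + 12) + (Rx + S)/(x² + 12)²


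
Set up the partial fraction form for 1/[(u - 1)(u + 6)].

Distinct linear factors: A/(u - 1) + B/(u + 6)


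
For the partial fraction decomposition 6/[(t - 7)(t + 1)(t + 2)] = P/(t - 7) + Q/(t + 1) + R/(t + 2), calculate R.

Cover-up at t = -2: R = 6/[(-2 - 7)(-2 + 1)] = 6/[(-9)(-1)] = 6/9 = 2/3


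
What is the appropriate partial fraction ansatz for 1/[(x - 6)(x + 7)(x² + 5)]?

Two linear + quadratic: P/(x - 6) + Q/(x + 7) + (Rx + S)/(x² + 5)


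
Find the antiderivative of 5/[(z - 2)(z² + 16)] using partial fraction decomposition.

Cover-up at z=2: A = 5/(2²+16) = 1/4. Coeff matching: B = -1/4, C = -1/2. Decomposition: (1/4)/(z - 2) - ((1/4)z + 1/2)/(z² + 16). Integrate: linear → ln, quadratic → (1/2)ln + arctan: (1/4) ln|(z - 2)| - (1/8) ln(z² + 16) - (1/8) arctan(z/4) + C


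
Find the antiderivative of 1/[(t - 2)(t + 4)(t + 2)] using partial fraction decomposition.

Cover-up: P = 1/24, Q = 1/12, R = -1/8. Decomposition: (1/24)/(t - 2) + (1/12)/(t + 4) - (1/8)/(t + 2). Integrate each term: (1/24) ln|(t - 2)| + (1/12) ln|(t + 4)| - (1/8) ln|(t + 2)| + C


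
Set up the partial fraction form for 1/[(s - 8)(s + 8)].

Distinct linear factors: P/(s - 8) + Q/(s + 8)


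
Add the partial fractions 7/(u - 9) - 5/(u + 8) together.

Common denominator (u - 9)(u + 8). Numerator: 7(u + 8) - 5(u - 9) = (7u + 56) - (5u - 45) = 2u + 101
Result: (2u + 101)/[(u - 9)(u + 8)]


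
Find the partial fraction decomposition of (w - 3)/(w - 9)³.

(w - 3) = α(w - 9)² + β(w - 9) + γ. At w = 9: γ = 1·9 - 3 = 6. Coefficients: α = 0, β = 1
Result: 1/(w - 9)² + 6/(w - 9)³


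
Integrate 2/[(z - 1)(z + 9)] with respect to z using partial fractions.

Decompose: 2/[(z - 1)(z + 9)] = (1/5)/(z - 1) - (1/5)/(z + 9). Integrate each term: (1/5) ln|(z - 1)| - (1/5) ln|(z + 9)| + C


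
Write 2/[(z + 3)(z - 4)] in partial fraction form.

2/(z + 3)(z - 4) = A/(z + 3) + B/(z - 4). A = 2/(-3 - 4) = -2/7, B = 2/(4 + 3) = 2/7
Result: (-2/7)/(z + 3) + (2/7)/(z - 4)


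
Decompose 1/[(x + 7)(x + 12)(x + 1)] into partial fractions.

Using cover-up method: α = -1/30, β = 1/55, γ = 1/66
Result: (-1/30)/(x + 7) + (1/55)/(x + 12) + (1/66)/(x + 1)


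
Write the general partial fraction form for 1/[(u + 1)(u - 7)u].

Three distinct linear factors: P/(u + 1) + Q/(u - 7) + R/u


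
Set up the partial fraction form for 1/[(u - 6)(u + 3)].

Distinct linear factors: α/(u - 6) + β/(u + 3)


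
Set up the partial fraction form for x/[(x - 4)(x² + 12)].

Linear + irreducible quadratic: α/(x - 4) + (βx + γ)/(x² + 12)


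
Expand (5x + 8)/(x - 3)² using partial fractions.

(5x + 8) = α(x - 3) + β. At x = 3: β = 5·3 + 8 = 23. Coeff of x: α = 5
Result: 5/(x - 3) + 23/(x - 3)²


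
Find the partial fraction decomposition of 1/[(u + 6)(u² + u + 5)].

Cover-up at u = -6: P = 1/((-6)² + 1·(-6) + 5) = 1/35. Then Q = -P = -1/35, R = -P·(1 - 6) = 1/7
Result: (1/35)/(u + 6) - ((1/35)u - 1/7)/(u² + u + 5)


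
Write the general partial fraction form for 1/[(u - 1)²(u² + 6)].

Repeated linear + quadratic: P/(u - 1) + Q/(u - 1)² + (Ru + S)/(u² + 6)


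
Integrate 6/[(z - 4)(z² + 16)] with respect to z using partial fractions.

Cover-up at z=4: α = 6/(4²+16) = 3/16. Coeff matching: β = -3/16, γ = -3/4. Decomposition: (3/16)/(z - 4) - ((3/16)z + 3/4)/(z² + 16). Integrate: linear → ln, quadratic → (1/2)ln + arctan: (3/16) ln|(z - 4)| - (3/32) ln(z² + 16) - (3/16) arctan(z/4) + C


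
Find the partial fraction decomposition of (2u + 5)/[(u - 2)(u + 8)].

At u=2: P = (2·2 + 5)/(2 + 8) = 9/10. At u=-8: Q = (2·(-8) + 5)/(-8 - 2) = 11/10
Result: (9/10)/(u - 2) + (11/10)/(u + 8)


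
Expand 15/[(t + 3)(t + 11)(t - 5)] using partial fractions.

Using cover-up method: A = -15/64, B = 15/128, C = 15/128
Result: (-15/64)/(t + 3) + (15/128)/(t + 11) + (15/128)/(t - 5)


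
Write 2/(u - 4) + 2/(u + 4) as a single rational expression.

Common denominator (u - 4)(u + 4). Numerator: 2(u + 4) + 2(u - 4) = (2u + 8) + (2u - 8) = 4u
Result: (4u)/[(u - 4)(u + 4)]


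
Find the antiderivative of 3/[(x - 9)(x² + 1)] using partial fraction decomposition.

Cover-up at x=9: P = 3/(9²+1) = 3/82. Coeff matching: Q = -3/82, R = -27/82. Decomposition: (3/82)/(x - 9) - ((3/82)x + 27/82)/(x² + 1). Integrate: linear → ln, quadratic → (1/2)ln + arctan: (3/82) ln|(x - 9)| - (3/164) ln(x² + 1) - (27/82) arctan(x) + C


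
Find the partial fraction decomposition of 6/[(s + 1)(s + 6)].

6/(s + 1)(s + 6) = A/(s + 1) + B/(s + 6). A = 6/(-1 + 6) = 6/5, B = 6/(-6 + 1) = -6/5
Result: (6/5)/(s + 1) - (6/5)/(s + 6)


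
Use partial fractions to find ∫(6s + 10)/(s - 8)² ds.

Decompose: α = 6, β = 6·8 + 10 = 58, so (6s + 10)/(s - 8)² = 6/(s - 8) + 58/(s - 8)². Integrate: ∫ α/(s - 8) ds = 6 ln|(s - 8)|; ∫ β/(s - 8)² ds = -58/(s - 8). Sum: 6 ln|(s - 8)| - 58/(s - 8) + C


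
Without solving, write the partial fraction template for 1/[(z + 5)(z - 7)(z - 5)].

Three distinct linear factors: α/(z + 5) + β/(z - 7) + γ/(z - 5)


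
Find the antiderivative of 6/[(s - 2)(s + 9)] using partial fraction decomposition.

Decompose: 6/[(s - 2)(s + 9)] = (6/11)/(s - 2) - (6/11)/(s + 9). Integrate each term: (6/11) ln|(s - 2)| - (6/11) ln|(s + 9)| + C


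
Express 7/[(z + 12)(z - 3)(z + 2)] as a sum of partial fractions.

Using cover-up method: α = 7/150, β = 7/75, γ = -7/50
Result: (7/150)/(z + 12) + (7/75)/(z - 3) - (7/50)/(z + 2)


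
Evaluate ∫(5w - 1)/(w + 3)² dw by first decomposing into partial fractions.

Decompose: A = 5, B = 5·(-3) - 1 = -16, so (5w - 1)/(w + 3)² = 5/(w + 3) - 16/(w + 3)². Integrate: ∫ A/(w + 3) dw = 5 ln|(w + 3)|; ∫ B/(w + 3)² dw = 16/(w + 3). Sum: 5 ln|(w + 3)| + 16/(w + 3) + C


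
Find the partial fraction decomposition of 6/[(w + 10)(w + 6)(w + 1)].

Using cover-up method: α = 1/6, β = -3/10, γ = 2/15
Result: (1/6)/(w + 10) - (3/10)/(w + 6) + (2/15)/(w + 1)


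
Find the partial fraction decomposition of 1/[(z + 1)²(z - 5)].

Cover-up at z=5: R = 1/(5 + 1)² = 1/36. Cover-up at z=-1: Q = 1/(-1 - 5) = -1/6. Comparing z² coeff: P = -R = -1/36
Result: (-1/36)/(z + 1) - (1/6)/(z + 1)² + (1/36)/(z - 5)


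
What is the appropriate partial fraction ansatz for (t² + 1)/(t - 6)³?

Repeated linear factor (power 3): α/(t - 6) + β/(t - 6)² + γ/(t - 6)³


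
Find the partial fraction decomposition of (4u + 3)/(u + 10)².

(4u + 3) = P(u + 10) + Q. At u = -10: Q = 4·(-10) + 3 = -37. Coeff of u: P = 4
Result: 4/(u + 10) - 37/(u + 10)²


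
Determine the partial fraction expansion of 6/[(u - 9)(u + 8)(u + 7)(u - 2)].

Using Heaviside cover-up: (3/952)/(u - 9) - (3/85)/(u + 8) + (1/24)/(u + 7) - (1/105)/(u - 2)


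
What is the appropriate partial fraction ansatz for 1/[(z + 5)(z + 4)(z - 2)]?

Three distinct linear factors: A/(z + 5) + B/(z + 4) + C/(z - 2)


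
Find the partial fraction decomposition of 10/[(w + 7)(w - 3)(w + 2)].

Using cover-up method: P = 1/5, Q = 1/5, R = -2/5
Result: (1/5)/(w + 7) + (1/5)/(w - 3) - (2/5)/(w + 2)


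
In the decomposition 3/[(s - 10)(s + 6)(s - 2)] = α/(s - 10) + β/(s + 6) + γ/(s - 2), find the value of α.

Cover-up at s = 10: α = 3/[(10 + 6)(10 - 2)] = 3/[(16)(8)] = 3/128


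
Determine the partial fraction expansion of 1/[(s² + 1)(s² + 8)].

Coefficient matching gives A = C = 0, B = 1/(8-1) = 1/7, D = -B = -1/7
Result: (1/7)/(s² + 1) - (1/7)/(s² + 8)


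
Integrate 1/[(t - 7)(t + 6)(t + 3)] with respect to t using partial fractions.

Cover-up: A = 1/130, B = 1/39, C = -1/30. Decomposition: (1/130)/(t - 7) + (1/39)/(t + 6) - (1/30)/(t + 3). Integrate each term: (1/130) ln|(t - 7)| + (1/39) ln|(t + 6)| - (1/30) ln|(t + 3)| + C


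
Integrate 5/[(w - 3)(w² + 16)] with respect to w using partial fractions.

Cover-up at w=3: P = 5/(3²+16) = 1/5. Coeff matching: Q = -1/5, R = -3/5. Decomposition: (1/5)/(w - 3) - ((1/5)w + 3/5)/(w² + 16). Integrate: linear → ln, quadratic → (1/2)ln + arctan: (1/5) ln|(w - 3)| - (1/10) ln(w² + 16) - (3/20) arctan(w/4) + C


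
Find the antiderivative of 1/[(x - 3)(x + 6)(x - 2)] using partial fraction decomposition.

Cover-up: P = 1/9, Q = 1/72, R = -1/8. Decomposition: (1/9)/(x - 3) + (1/72)/(x + 6) - (1/8)/(x - 2). Integrate each term: (1/9) ln|(x - 3)| + (1/72) ln|(x + 6)| - (1/8) ln|(x - 2)| + C


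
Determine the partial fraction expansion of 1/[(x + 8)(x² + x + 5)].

Cover-up at x = -8: P = 1/((-8)² + 1·(-8) + 5) = 1/61. Then Q = -P = -1/61, R = -P·(1 - 8) = 7/61
Result: (1/61)/(x + 8) - ((1/61)x - 7/61)/(x² + x + 5)


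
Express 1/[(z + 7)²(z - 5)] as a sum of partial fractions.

Cover-up at z=5: γ = 1/(5 + 7)² = 1/144. Cover-up at z=-7: β = 1/(-7 - 5) = -1/12. Comparing z² coeff: α = -γ = -1/144
Result: (-1/144)/(z + 7) - (1/12)/(z + 7)² + (1/144)/(z - 5)


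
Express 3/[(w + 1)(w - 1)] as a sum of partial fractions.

3/(w + 1)(w - 1) = A/(w + 1) + B/(w - 1). A = 3/(-1 - 1) = -3/2, B = 3/(1 + 1) = 3/2
Result: (-3/2)/(w + 1) + (3/2)/(w - 1)


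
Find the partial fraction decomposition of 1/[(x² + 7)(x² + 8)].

Coefficient matching gives α = γ = 0, β = 1/(8-7) = 1, δ = -β = -1
Result: 1/(x² + 7) - 1/(x² + 8)


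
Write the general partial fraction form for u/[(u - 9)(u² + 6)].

Linear + irreducible quadratic: A/(u - 9) + (Bu + C)/(u² + 6)


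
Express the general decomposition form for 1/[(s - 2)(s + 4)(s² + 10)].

Two linear + quadratic: A/(s - 2) + B/(s + 4) + (Cs + D)/(s² + 10)


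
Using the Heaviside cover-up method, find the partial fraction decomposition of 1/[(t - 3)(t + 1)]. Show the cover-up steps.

Cover (t - 3): set t=3, get A = 1/(3 + 1) = 1/4. Cover (t + 1): set t=-1, get B = 1/(-1 - 3) = -1/4.
Result: (1/4)/(t - 3) - (1/4)/(t + 1)


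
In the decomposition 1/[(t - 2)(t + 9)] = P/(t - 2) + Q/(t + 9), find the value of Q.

Cover-up at t = -9: Q = 1/(-9 - 2) = -1/11


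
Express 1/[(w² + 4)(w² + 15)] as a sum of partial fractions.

Coefficient matching gives P = R = 0, Q = 1/(15-4) = 1/11, S = -Q = -1/11
Result: (1/11)/(w² + 4) - (1/11)/(w² + 15)


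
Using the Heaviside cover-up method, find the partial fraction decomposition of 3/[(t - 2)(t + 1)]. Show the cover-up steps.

Cover (t - 2): set t=2, get α = 3/(2 + 1) = 1. Cover (t + 1): set t=-1, get β = 3/(-1 - 2) = -1.
Result: 1/(t - 2) - 1/(t + 1)


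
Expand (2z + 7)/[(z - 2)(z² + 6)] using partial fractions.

At z=2: A = (2·2 + 7)/(2² + 6) = 11/10. B = -A = -11/10, C = 2 - 2·A = -1/5
Result: (11/10)/(z - 2) - ((11/10)z + 1/5)/(z² + 6)


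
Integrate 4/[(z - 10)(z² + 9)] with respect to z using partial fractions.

Cover-up at z=10: P = 4/(10²+9) = 4/109. Coeff matching: Q = -4/109, R = -40/109. Decomposition: (4/109)/(z - 10) - ((4/109)z + 40/109)/(z² + 9). Integrate: linear → ln, quadratic → (1/2)ln + arctan: (4/109) ln|(z - 10)| - (2/109) ln(z² + 9) - (40/327) arctan(z/3) + C


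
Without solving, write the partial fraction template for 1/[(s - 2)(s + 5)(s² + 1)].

Two linear + quadratic: A/(s - 2) + B/(s + 5) + (Cs + D)/(s² + 1)


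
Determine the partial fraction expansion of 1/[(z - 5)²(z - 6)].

Cover-up at z=6: C = 1/(6 - 5)² = 1. Cover-up at z=5: B = 1/(5 - 6) = -1. Comparing z² coeff: A = -C = -1
Result: -1/(z - 5) - 1/(z - 5)² + 1/(z - 6)


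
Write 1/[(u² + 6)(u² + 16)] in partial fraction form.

Coefficient matching gives A = C = 0, B = 1/(16-6) = 1/10, D = -B = -1/10
Result: (1/10)/(u² + 6) - (1/10)/(u² + 16)


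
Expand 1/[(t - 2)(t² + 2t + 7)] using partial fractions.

Cover-up at t = 2: A = 1/(2² + 2·2 + 7) = 1/15. Then B = -A = -1/15, C = -A·(2 + 2) = -4/15
Result: (1/15)/(t - 2) - ((1/15)t + 4/15)/(t² + 2t + 7)


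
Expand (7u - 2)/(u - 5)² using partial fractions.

(7u - 2) = P(u - 5) + Q. At u = 5: Q = 7·5 - 2 = 33. Coeff of u: P = 7
Result: 7/(u - 5) + 33/(u - 5)²


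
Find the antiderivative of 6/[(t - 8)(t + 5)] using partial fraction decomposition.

Decompose: 6/[(t - 8)(t + 5)] = (6/13)/(t - 8) - (6/13)/(t + 5). Integrate each term: (6/13) ln|(t - 8)| - (6/13) ln|(t + 5)| + C


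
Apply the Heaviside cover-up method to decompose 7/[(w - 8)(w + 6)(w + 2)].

Cover (w - 8), w=8: P = 7/[(8 + 6)(8 + 2)] = 1/20. Cover (w + 6), w=-6: Q = 7/[(-6 - 8)(-6 + 2)] = 1/8. Cover (w + 2), w=-2: R = 7/[(-2 - 8)(-2 + 6)] = -7/40.
Result: (1/20)/(w - 8) + (1/8)/(w + 6) - (7/40)/(w + 2)


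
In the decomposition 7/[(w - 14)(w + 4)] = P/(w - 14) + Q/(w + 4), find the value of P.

Cover-up at w = 14: P = 7/(14 + 4) = 7/18


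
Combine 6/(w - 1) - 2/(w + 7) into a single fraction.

Common denominator (w - 1)(w + 7). Numerator: 6(w + 7) - 2(w - 1) = (6w + 42) - (2w - 2) = 4w + 44
Result: (4w + 44)/[(w - 1)(w + 7)]


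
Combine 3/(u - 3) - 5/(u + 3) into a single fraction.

Common denominator (u - 3)(u + 3). Numerator: 3(u + 3) - 5(u - 3) = (3u + 9) - (5u - 15) = -2u + 24
Result: (-2u + 24)/[(u - 3)(u + 3)]


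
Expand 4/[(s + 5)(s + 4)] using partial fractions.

4/(s + 5)(s + 4) = α/(s + 5) + β/(s + 4). α = 4/(-5 + 4) = -4, β = 4/(-4 + 5) = 4
Result: -4/(s + 5) + 4/(s + 4)


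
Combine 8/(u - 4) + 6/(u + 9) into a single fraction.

Common denominator (u - 4)(u + 9). Numerator: 8(u + 9) + 6(u - 4) = (8u + 72) + (6u - 24) = 14u + 48
Result: (14u + 48)/[(u - 4)(u + 9)]


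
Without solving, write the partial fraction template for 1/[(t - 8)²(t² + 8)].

Repeated linear + quadratic: α/(t - 8) + β/(t - 8)² + (γt + δ)/(t² + 8)


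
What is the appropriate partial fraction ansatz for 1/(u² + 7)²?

Repeated quadratic factor: (Pu + Q)/(u² + 7) + (Ru + S)/(u² + 7)²


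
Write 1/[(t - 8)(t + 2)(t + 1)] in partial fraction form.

Using cover-up method: P = 1/90, Q = 1/10, R = -1/9
Result: (1/90)/(t - 8) + (1/10)/(t + 2) - (1/9)/(t + 1)


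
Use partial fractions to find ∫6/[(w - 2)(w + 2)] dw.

Decompose: 6/[(w - 2)(w + 2)] = (3/2)/(w - 2) - (3/2)/(w + 2). Integrate each term: (3/2) ln|(w - 2)| - (3/2) ln|(w + 2)| + C


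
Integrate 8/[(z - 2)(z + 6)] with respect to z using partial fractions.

Decompose: 8/[(z - 2)(z + 6)] = 1/(z - 2) - 1/(z + 6). Integrate each term: ln|(z - 2)| - ln|(z + 6)| + C


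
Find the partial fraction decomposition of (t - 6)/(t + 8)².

(t - 6) = P(t + 8) + Q. At t = -8: Q = 1·(-8) - 6 = -14. Coeff of t: P = 1
Result: 1/(t + 8) - 14/(t + 8)²


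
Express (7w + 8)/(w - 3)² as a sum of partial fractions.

(7w + 8) = A(w - 3) + B. At w = 3: B = 7·3 + 8 = 29. Coeff of w: A = 7
Result: 7/(w - 3) + 29/(w - 3)²


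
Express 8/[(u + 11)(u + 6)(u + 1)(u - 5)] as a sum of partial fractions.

Using Heaviside cover-up: (-1/100)/(u + 11) + (8/275)/(u + 6) - (2/75)/(u + 1) + (1/132)/(u - 5)


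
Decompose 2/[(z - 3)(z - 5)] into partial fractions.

2/(z - 3)(z - 5) = α/(z - 3) + β/(z - 5). α = 2/(3 - 5) = -1, β = 2/(5 - 3) = 1
Result: -1/(z - 3) + 1/(z - 5)


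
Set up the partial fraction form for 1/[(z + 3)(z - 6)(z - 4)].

Three distinct linear factors: α/(z + 3) + β/(z - 6) + γ/(z - 4)


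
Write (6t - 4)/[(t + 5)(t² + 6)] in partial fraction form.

At t=-5: P = (6·(-5) - 4)/((-5)² + 6) = -34/31. Q = -P = 34/31, R = 6 - (-5)·P = 16/31
Result: (-34/31)/(t + 5) + ((34/31)t + 16/31)/(t² + 6)


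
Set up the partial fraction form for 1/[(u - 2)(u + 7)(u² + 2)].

Two linear + quadratic: A/(u - 2) + B/(u + 7) + (Cu + D)/(u² + 2)


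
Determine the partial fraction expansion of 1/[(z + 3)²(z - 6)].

Cover-up at z=6: C = 1/(6 + 3)² = 1/81. Cover-up at z=-3: B = 1/(-3 - 6) = -1/9. Comparing z² coeff: A = -C = -1/81
Result: (-1/81)/(z + 3) - (1/9)/(z + 3)² + (1/81)/(z - 6)


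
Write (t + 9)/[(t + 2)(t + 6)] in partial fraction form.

At t=-2: A = (1·(-2) + 9)/(-2 + 6) = 7/4. At t=-6: B = (1·(-6) + 9)/(-6 + 2) = -3/4
Result: (7/4)/(t + 2) - (3/4)/(t + 6)


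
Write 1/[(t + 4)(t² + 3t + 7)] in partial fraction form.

Cover-up at t = -4: A = 1/((-4)² + 3·(-4) + 7) = 1/11. Then B = -A = -1/11, C = -A·(3 - 4) = 1/11
Result: (1/11)/(t + 4) - ((1/11)t - 1/11)/(t² + 3t + 7)


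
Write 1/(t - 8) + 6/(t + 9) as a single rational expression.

Common denominator (t - 8)(t + 9). Numerator: 1(t + 9) + 6(t - 8) = (t + 9) + (6t - 48) = 7t - 39
Result: (7t - 39)/[(t - 8)(t + 9)]


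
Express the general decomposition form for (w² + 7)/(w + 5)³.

Repeated linear factor (power 3): P/(w + 5) + Q/(w + 5)² + R/(w + 5)³


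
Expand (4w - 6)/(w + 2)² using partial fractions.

(4w - 6) = P(w + 2) + Q. At w = -2: Q = 4·(-2) - 6 = -14. Coeff of w: P = 4
Result: 4/(w + 2) - 14/(w + 2)²


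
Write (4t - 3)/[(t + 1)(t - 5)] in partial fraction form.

At t=-1: P = (4·(-1) - 3)/(-1 - 5) = 7/6. At t=5: Q = (4·5 - 3)/(5 + 1) = 17/6
Result: (7/6)/(t + 1) + (17/6)/(t - 5)


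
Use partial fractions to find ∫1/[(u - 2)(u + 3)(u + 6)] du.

Cover-up: A = 1/40, B = -1/15, C = 1/24. Decomposition: (1/40)/(u - 2) - (1/15)/(u + 3) + (1/24)/(u + 6). Integrate each term: (1/40) ln|(u - 2)| - (1/15) ln|(u + 3)| + (1/24) ln|(u + 6)| + C


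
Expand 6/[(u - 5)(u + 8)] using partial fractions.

6/(u - 5)(u + 8) = A/(u - 5) + B/(u + 8). A = 6/(5 + 8) = 6/13, B = 6/(-8 - 5) = -6/13
Result: (6/13)/(u - 5) - (6/13)/(u + 8)


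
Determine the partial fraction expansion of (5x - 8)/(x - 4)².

(5x - 8) = A(x - 4) + B. At x = 4: B = 5·4 - 8 = 12. Coeff of x: A = 5
Result: 5/(x - 4) + 12/(x - 4)²


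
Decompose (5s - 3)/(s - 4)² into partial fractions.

(5s - 3) = A(s - 4) + B. At s = 4: B = 5·4 - 3 = 17. Coeff of s: A = 5
Result: 5/(s - 4) + 17/(s - 4)²


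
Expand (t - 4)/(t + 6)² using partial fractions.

(t - 4) = A(t + 6) + B. At t = -6: B = 1·(-6) - 4 = -10. Coeff of t: A = 1
Result: 1/(t + 6) - 10/(t + 6)²


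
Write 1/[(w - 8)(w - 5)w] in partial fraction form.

Using cover-up method: P = 1/24, Q = -1/15, R = 1/40
Result: (1/24)/(w - 8) - (1/15)/(w - 5) + (1/40)/w


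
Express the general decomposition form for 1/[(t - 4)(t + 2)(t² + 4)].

Two linear + quadratic: α/(t - 4) + β/(t + 2) + (γt + δ)/(t² + 4)


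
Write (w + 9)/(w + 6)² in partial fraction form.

(w + 9) = α(w + 6) + β. At w = -6: β = 1·(-6) + 9 = 3. Coeff of w: α = 1
Result: 1/(w + 6) + 3/(w + 6)²


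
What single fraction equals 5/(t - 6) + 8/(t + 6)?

Common denominator (t - 6)(t + 6). Numerator: 5(t + 6) + 8(t - 6) = (5t + 30) + (8t - 48) = 13t - 18
Result: (13t - 18)/[(t - 6)(t + 6)]


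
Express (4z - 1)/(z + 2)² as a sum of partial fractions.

(4z - 1) = P(z + 2) + Q. At z = -2: Q = 4·(-2) - 1 = -9. Coeff of z: P = 4
Result: 4/(z + 2) - 9/(z + 2)²


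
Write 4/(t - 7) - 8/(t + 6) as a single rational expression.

Common denominator (t - 7)(t + 6). Numerator: 4(t + 6) - 8(t - 7) = (4t + 24) - (8t - 56) = -4t + 80
Result: (-4t + 80)/[(t - 7)(t + 6)]


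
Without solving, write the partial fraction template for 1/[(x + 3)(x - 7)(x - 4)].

Three distinct linear factors: P/(x + 3) + Q/(x - 7) + R/(x - 4)


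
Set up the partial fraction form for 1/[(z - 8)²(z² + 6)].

Repeated linear + quadratic: P/(z - 8) + Q/(z - 8)² + (Rz + S)/(z² + 6)


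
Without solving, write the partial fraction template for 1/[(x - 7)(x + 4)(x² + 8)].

Two linear + quadratic: P/(x - 7) + Q/(x + 4) + (Rx + S)/(x² + 8)


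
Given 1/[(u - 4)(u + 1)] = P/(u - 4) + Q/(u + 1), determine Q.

Cover-up at u = -1: Q = 1/(-1 - 4) = -1/5


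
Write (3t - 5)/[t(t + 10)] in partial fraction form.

At t=0: P = (3·0 - 5)/(0 + 10) = -1/2. At t=-10: Q = (3·(-10) - 5)/(-10 - 0) = 7/2
Result: (-1/2)/t + (7/2)/(t + 10)


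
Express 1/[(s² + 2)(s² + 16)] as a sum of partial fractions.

Coefficient matching gives α = γ = 0, β = 1/(16-2) = 1/14, δ = -β = -1/14
Result: (1/14)/(s² + 2) - (1/14)/(s² + 16)


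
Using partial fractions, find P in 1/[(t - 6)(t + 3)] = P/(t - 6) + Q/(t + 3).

Cover-up at t = 6: P = 1/(6 + 3) = 1/9


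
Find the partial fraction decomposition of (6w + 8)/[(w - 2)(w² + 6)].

At w=2: α = (6·2 + 8)/(2² + 6) = 2. β = -α = -2, γ = 6 - 2·α = 2
Result: 2/(w - 2) - (2w - 2)/(w² + 6)


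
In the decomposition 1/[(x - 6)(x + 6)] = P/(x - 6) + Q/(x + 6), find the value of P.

Cover-up at x = 6: P = 1/(6 + 6) = 1/12


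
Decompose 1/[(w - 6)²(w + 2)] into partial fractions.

Cover-up at w=-2: R = 1/(-2 - 6)² = 1/64. Cover-up at w=6: Q = 1/(6 + 2) = 1/8. Comparing w² coeff: P = -R = -1/64
Result: (-1/64)/(w - 6) + (1/8)/(w - 6)² + (1/64)/(w + 2)


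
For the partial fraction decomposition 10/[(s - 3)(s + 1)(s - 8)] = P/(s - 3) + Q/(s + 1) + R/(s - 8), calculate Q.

Cover-up at s = -1: Q = 10/[(-1 - 3)(-1 - 8)] = 10/[(-4)(-9)] = 10/36 = 5/18


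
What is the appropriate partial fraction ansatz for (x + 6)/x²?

Repeated linear factor: α/x + β/x²


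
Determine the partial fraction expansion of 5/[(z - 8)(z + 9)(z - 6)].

Using cover-up method: α = 5/34, β = 1/51, γ = -1/6
Result: (5/34)/(z - 8) + (1/51)/(z + 9) - (1/6)/(z - 6)


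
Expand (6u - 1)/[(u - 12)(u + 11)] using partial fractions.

At u=12: P = (6·12 - 1)/(12 + 11) = 71/23. At u=-11: Q = (6·(-11) - 1)/(-11 - 12) = 67/23
Result: (71/23)/(u - 12) + (67/23)/(u + 11)


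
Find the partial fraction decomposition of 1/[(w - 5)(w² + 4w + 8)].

Cover-up at w = 5: α = 1/(5² + 4·5 + 8) = 1/53. Then β = -α = -1/53, γ = -α·(4 + 5) = -9/53
Result: (1/53)/(w - 5) - ((1/53)w + 9/53)/(w² + 4w + 8)


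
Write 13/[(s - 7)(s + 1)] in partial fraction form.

13/(s - 7)(s + 1) = α/(s - 7) + β/(s + 1). α = 13/(7 + 1) = 13/8, β = 13/(-1 - 7) = -13/8
Result: (13/8)/(s - 7) - (13/8)/(s + 1)


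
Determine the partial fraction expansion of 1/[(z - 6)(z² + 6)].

Cover-up at z = 6: P = 1/(6² + 6) = 1/42. Then Q = -P = -1/42, R = -P·(0 + 6) = -1/7
Result: (1/42)/(z - 6) - ((1/42)z + 1/7)/(z² + 6)


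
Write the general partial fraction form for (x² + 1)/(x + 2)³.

Repeated linear factor (power 3): P/(x + 2) + Q/(x + 2)² + R/(x + 2)³


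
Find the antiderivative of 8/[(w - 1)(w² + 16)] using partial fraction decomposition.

Cover-up at w=1: A = 8/(1²+16) = 8/17. Coeff matching: B = -8/17, C = -8/17. Decomposition: (8/17)/(w - 1) - ((8/17)w + 8/17)/(w² + 16). Integrate: linear → ln, quadratic → (1/2)ln + arctan: (8/17) ln|(w - 1)| - (4/17) ln(w² + 16) - (2/17) arctan(w/4) + C


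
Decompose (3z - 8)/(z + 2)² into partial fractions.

(3z - 8) = P(z + 2) + Q. At z = -2: Q = 3·(-2) - 8 = -14. Coeff of z: P = 3
Result: 3/(z + 2) - 14/(z + 2)²


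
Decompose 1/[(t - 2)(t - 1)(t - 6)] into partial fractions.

Using cover-up method: A = -1/4, B = 1/5, C = 1/20
Result: (-1/4)/(t - 2) + (1/5)/(t - 1) + (1/20)/(t - 6)


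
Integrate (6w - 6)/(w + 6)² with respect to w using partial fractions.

Decompose: α = 6, β = 6·(-6) - 6 = -42, so (6w - 6)/(w + 6)² = 6/(w + 6) - 42/(w + 6)². Integrate: ∫ α/(w + 6) dw = 6 ln|(w + 6)|; ∫ β/(w + 6)² dw = 42/(w + 6). Sum: 6 ln|(w + 6)| + 42/(w + 6) + C


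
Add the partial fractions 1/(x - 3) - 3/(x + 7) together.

Common denominator (x - 3)(x + 7). Numerator: 1(x + 7) - 3(x - 3) = (x + 7) - (3x - 9) = -2x + 16
Result: (-2x + 16)/[(x - 3)(x + 7)]


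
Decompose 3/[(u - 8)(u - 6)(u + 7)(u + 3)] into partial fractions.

Using Heaviside cover-up: (1/110)/(u - 8) - (1/78)/(u - 6) - (1/260)/(u + 7) + (1/132)/(u + 3)


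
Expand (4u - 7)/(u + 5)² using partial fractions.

(4u - 7) = P(u + 5) + Q. At u = -5: Q = 4·(-5) - 7 = -27. Coeff of u: P = 4
Result: 4/(u + 5) - 27/(u + 5)²


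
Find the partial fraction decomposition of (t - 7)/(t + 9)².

(t - 7) = α(t + 9) + β. At t = -9: β = 1·(-9) - 7 = -16. Coeff of t: α = 1
Result: 1/(t + 9) - 16/(t + 9)²


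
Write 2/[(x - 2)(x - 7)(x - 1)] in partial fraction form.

Using cover-up method: A = -2/5, B = 1/15, C = 1/3
Result: (-2/5)/(x - 2) + (1/15)/(x - 7) + (1/3)/(x - 1)


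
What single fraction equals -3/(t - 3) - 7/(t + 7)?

Common denominator (t - 3)(t + 7). Numerator: -3(t + 7) - 7(t - 3) = (-3t - 21) - (7t - 21) = -10t
Result: (-10t)/[(t - 3)(t + 7)]


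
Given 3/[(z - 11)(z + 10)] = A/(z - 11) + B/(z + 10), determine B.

Cover-up at z = -10: B = 3/(-10 - 11) = -3/21 = -1/7


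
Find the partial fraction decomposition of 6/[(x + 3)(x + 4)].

6/(x + 3)(x + 4) = A/(x + 3) + B/(x + 4). A = 6/(-3 + 4) = 6, B = 6/(-4 + 3) = -6
Result: 6/(x + 3) - 6/(x + 4)


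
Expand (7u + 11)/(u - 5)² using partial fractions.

(7u + 11) = A(u - 5) + B. At u = 5: B = 7·5 + 11 = 46. Coeff of u: A = 7
Result: 7/(u - 5) + 46/(u - 5)²


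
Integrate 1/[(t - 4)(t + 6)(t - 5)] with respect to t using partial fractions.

Cover-up: A = -1/10, B = 1/110, C = 1/11. Decomposition: (-1/10)/(t - 4) + (1/110)/(t + 6) + (1/11)/(t - 5). Integrate each term: (-1/10) ln|(t - 4)| + (1/110) ln|(t + 6)| + (1/11) ln|(t - 5)| + C


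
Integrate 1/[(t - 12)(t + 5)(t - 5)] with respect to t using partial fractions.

Cover-up: P = 1/119, Q = 1/170, R = -1/70. Decomposition: (1/119)/(t - 12) + (1/170)/(t + 5) - (1/70)/(t - 5). Integrate each term: (1/119) ln|(t - 12)| + (1/170) ln|(t + 5)| - (1/70) ln|(t - 5)| + C


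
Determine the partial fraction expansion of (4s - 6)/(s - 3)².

(4s - 6) = A(s - 3) + B. At s = 3: B = 4·3 - 6 = 6. Coeff of s: A = 4
Result: 4/(s - 3) + 6/(s - 3)²


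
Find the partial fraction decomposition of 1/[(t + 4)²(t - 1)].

Cover-up at t=1: R = 1/(1 + 4)² = 1/25. Cover-up at t=-4: Q = 1/(-4 - 1) = -1/5. Comparing t² coeff: P = -R = -1/25
Result: (-1/25)/(t + 4) - (1/5)/(t + 4)² + (1/25)/(t - 1)


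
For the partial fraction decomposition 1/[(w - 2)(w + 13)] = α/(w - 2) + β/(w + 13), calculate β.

Cover-up at w = -13: β = 1/(-13 - 2) = -1/15


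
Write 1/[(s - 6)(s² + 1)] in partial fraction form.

Cover-up at s = 6: α = 1/(6² + 1) = 1/37. Then β = -α = -1/37, γ = -α·(0 + 6) = -6/37
Result: (1/37)/(s - 6) - ((1/37)s + 6/37)/(s² + 1)


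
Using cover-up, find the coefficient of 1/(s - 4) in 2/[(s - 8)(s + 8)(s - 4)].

Cover (s - 4), set s=4: 2/[(4 - 8)(4 + 8)] = -1/24


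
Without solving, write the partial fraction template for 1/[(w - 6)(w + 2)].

Distinct linear factors: α/(w - 6) + β/(w + 2)


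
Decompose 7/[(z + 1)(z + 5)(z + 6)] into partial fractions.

Using cover-up method: P = 7/20, Q = -7/4, R = 7/5
Result: (7/20)/(z + 1) - (7/4)/(z + 5) + (7/5)/(z + 6)


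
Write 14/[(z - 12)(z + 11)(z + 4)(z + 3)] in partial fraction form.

Using Heaviside cover-up: (7/2760)/(z - 12) - (1/92)/(z + 11) + (1/8)/(z + 4) - (7/60)/(z + 3)


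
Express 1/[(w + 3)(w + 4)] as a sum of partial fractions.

1/(w + 3)(w + 4) = P/(w + 3) + Q/(w + 4). P = 1/(-3 + 4) = 1, Q = 1/(-4 + 3) = -1
Result: 1/(w + 3) - 1/(w + 4)


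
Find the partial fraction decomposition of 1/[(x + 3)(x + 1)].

1/(x + 3)(x + 1) = P/(x + 3) + Q/(x + 1). P = 1/(-3 + 1) = -1/2, Q = 1/(-1 + 3) = 1/2
Result: (-1/2)/(x + 3) + (1/2)/(x + 1)


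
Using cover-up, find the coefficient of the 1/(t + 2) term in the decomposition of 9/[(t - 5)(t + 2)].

Cover (t + 2), set t=-2: 9/((t - 5) at t=-2) = 9/(-7) = -9/7


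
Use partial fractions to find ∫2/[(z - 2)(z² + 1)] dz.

Cover-up at z=2: A = 2/(2²+1) = 2/5. Coeff matching: B = -2/5, C = -4/5. Decomposition: (2/5)/(z - 2) - ((2/5)z + 4/5)/(z² + 1). Integrate: linear → ln, quadratic → (1/2)ln + arctan: (2/5) ln|(z - 2)| - (1/5) ln(z² + 1) - (4/5) arctan(z) + C


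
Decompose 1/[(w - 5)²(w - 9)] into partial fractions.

Cover-up at w=9: γ = 1/(9 - 5)² = 1/16. Cover-up at w=5: β = 1/(5 - 9) = -1/4. Comparing w² coeff: α = -γ = -1/16
Result: (-1/16)/(w - 5) - (1/4)/(w - 5)² + (1/16)/(w - 9)


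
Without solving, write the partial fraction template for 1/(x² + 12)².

Repeated quadratic factor: (αx + β)/(x² + 12) + (γx + δ)/(x² + 12)²


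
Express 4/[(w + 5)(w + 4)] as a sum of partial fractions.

4/(w + 5)(w + 4) = A/(w + 5) + B/(w + 4). A = 4/(-5 + 4) = -4, B = 4/(-4 + 5) = 4
Result: -4/(w + 5) + 4/(w + 4)


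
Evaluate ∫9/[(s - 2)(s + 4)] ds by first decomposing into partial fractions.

Decompose: 9/[(s - 2)(s + 4)] = (3/2)/(s - 2) - (3/2)/(s + 4). Integrate each term: (3/2) ln|(s - 2)| - (3/2) ln|(s + 4)| + C


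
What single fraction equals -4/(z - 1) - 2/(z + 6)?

Common denominator (z - 1)(z + 6). Numerator: -4(z + 6) - 2(z - 1) = (-4z - 24) - (2z - 2) = -6z - 22
Result: (-6z - 22)/[(z - 1)(z + 6)]


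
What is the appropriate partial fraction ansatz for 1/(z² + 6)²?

Repeated quadratic factor: (Pz + Q)/(z² + 6) + (Rz + S)/(z² + 6)²


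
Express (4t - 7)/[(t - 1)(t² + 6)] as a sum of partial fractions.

At t=1: P = (4·1 - 7)/(1² + 6) = -3/7. Q = -P = 3/7, R = 4 - 1·P = 31/7
Result: (-3/7)/(t - 1) + ((3/7)t + 31/7)/(t² + 6)


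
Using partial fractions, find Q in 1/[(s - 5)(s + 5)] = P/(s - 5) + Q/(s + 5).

Cover-up at s = -5: Q = 1/(-5 - 5) = -1/10


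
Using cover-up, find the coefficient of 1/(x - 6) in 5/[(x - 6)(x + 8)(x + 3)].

Cover (x - 6), set x=6: 5/[(6 + 8)(6 + 3)] = 5/126


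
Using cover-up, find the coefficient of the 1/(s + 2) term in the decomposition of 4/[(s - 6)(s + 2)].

Cover (s + 2), set s=-2: 4/((s - 6) at s=-2) = 4/(-8) = -1/2


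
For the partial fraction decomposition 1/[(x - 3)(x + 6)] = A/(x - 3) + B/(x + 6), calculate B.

Cover-up at x = -6: B = 1/(-6 - 3) = -1/9


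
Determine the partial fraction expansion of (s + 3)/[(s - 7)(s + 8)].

At s=7: P = (1·7 + 3)/(7 + 8) = 2/3. At s=-8: Q = (1·(-8) + 3)/(-8 - 7) = 1/3
Result: (2/3)/(s - 7) + (1/3)/(s + 8)


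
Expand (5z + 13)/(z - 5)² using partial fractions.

(5z + 13) = A(z - 5) + B. At z = 5: B = 5·5 + 13 = 38. Coeff of z: A = 5
Result: 5/(z - 5) + 38/(z - 5)²


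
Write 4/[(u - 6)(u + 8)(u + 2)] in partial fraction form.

Using cover-up method: A = 1/28, B = 1/21, C = -1/12
Result: (1/28)/(u - 6) + (1/21)/(u + 8) - (1/12)/(u + 2)


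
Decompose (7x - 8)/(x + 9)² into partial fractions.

(7x - 8) = P(x + 9) + Q. At x = -9: Q = 7·(-9) - 8 = -71. Coeff of x: P = 7
Result: 7/(x + 9) - 71/(x + 9)²


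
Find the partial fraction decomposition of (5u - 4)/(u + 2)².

(5u - 4) = α(u + 2) + β. At u = -2: β = 5·(-2) - 4 = -14. Coeff of u: α = 5
Result: 5/(u + 2) - 14/(u + 2)²


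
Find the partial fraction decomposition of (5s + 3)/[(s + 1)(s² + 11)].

At s=-1: α = (5·(-1) + 3)/((-1)² + 11) = -1/6. β = -α = 1/6, γ = 5 - (-1)·α = 29/6
Result: (-1/6)/(s + 1) + ((1/6)s + 29/6)/(s² + 11)


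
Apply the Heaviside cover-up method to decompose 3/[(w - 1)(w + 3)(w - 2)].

Cover (w - 1), w=1: α = 3/[(1 + 3)(1 - 2)] = -3/4. Cover (w + 3), w=-3: β = 3/[(-3 - 1)(-3 - 2)] = 3/20. Cover (w - 2), w=2: γ = 3/[(2 - 1)(2 + 3)] = 3/5.
Result: (-3/4)/(w - 1) + (3/20)/(w + 3) + (3/5)/(w - 2)


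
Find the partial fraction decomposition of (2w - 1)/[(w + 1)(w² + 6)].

At w=-1: P = (2·(-1) - 1)/((-1)² + 6) = -3/7. Q = -P = 3/7, R = 2 - (-1)·P = 11/7
Result: (-3/7)/(w + 1) + ((3/7)w + 11/7)/(w² + 6)


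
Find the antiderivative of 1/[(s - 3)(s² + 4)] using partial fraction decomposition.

Cover-up at s=3: P = 1/(3²+4) = 1/13. Coeff matching: Q = -1/13, R = -3/13. Decomposition: (1/13)/(s - 3) - ((1/13)s + 3/13)/(s² + 4). Integrate: linear → ln, quadratic → (1/2)ln + arctan: (1/13) ln|(s - 3)| - (1/26) ln(s² + 4) - (3/26) arctan(s/2) + C


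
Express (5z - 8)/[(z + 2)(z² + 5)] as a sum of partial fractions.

At z=-2: P = (5·(-2) - 8)/((-2)² + 5) = -2. Q = -P = 2, R = 5 - (-2)·P = 1
Result: -2/(z + 2) + (2z + 1)/(z² + 5)


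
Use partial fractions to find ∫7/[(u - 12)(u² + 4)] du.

Cover-up at u=12: A = 7/(12²+4) = 7/148. Coeff matching: B = -7/148, C = -21/37. Decomposition: (7/148)/(u - 12) - ((7/148)u + 21/37)/(u² + 4). Integrate: linear → ln, quadratic → (1/2)ln + arctan: (7/148) ln|(u - 12)| - (7/296) ln(u² + 4) - (21/74) arctan(u/2) + C


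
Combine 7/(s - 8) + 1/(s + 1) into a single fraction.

Common denominator (s - 8)(s + 1). Numerator: 7(s + 1) + 1(s - 8) = (7s + 7) + (s - 8) = 8s - 1
Result: (8s - 1)/[(s - 8)(s + 1)]


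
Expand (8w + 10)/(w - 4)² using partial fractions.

(8w + 10) = P(w - 4) + Q. At w = 4: Q = 8·4 + 10 = 42. Coeff of w: P = 8
Result: 8/(w - 4) + 42/(w - 4)²


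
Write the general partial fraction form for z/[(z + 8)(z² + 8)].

Linear + irreducible quadratic: A/(z + 8) + (Bz + C)/(z² + 8)


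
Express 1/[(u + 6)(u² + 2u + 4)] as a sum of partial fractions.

Cover-up at u = -6: A = 1/((-6)² + 2·(-6) + 4) = 1/28. Then B = -A = -1/28, C = -A·(2 - 6) = 1/7
Result: (1/28)/(u + 6) - ((1/28)u - 1/7)/(u² + 2u + 4)


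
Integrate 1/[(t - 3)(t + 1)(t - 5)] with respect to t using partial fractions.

Cover-up: P = -1/8, Q = 1/24, R = 1/12. Decomposition: (-1/8)/(t - 3) + (1/24)/(t + 1) + (1/12)/(t - 5). Integrate each term: (-1/8) ln|(t - 3)| + (1/24) ln|(t + 1)| + (1/12) ln|(t - 5)| + C


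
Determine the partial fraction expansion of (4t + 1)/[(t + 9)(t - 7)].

At t=-9: α = (4·(-9) + 1)/(-9 - 7) = 35/16. At t=7: β = (4·7 + 1)/(7 + 9) = 29/16
Result: (35/16)/(t + 9) + (29/16)/(t - 7)


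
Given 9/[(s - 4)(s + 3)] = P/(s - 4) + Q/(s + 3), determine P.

Cover-up at s = 4: P = 9/(4 + 3) = 9/7


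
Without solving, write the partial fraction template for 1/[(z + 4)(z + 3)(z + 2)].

Three distinct linear factors: α/(z + 4) + β/(z + 3) + γ/(z + 2)


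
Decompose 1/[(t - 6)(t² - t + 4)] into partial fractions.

Cover-up at t = 6: A = 1/(6² - 1·6 + 4) = 1/34. Then B = -A = -1/34, C = -A·(-1 + 6) = -5/34
Result: (1/34)/(t - 6) - ((1/34)t + 5/34)/(t² - t + 4)


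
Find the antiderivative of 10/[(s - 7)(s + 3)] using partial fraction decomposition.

Decompose: 10/[(s - 7)(s + 3)] = 1/(s - 7) - 1/(s + 3). Integrate each term: ln|(s - 7)| - ln|(s + 3)| + C


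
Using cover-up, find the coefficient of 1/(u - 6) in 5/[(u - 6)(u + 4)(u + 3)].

Cover (u - 6), set u=6: 5/[(6 + 4)(6 + 3)] = 1/18


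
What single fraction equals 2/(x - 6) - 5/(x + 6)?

Common denominator (x - 6)(x + 6). Numerator: 2(x + 6) - 5(x - 6) = (2x + 12) - (5x - 30) = -3x + 42
Result: (-3x + 42)/[(x - 6)(x + 6)]


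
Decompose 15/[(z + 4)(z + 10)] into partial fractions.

15/(z + 4)(z + 10) = P/(z + 4) + Q/(z + 10). P = 15/(-4 + 10) = 5/2, Q = 15/(-10 + 4) = -5/2
Result: (5/2)/(z + 4) - (5/2)/(z + 10)


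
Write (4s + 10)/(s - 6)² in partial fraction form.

(4s + 10) = α(s - 6) + β. At s = 6: β = 4·6 + 10 = 34. Coeff of s: α = 4
Result: 4/(s - 6) + 34/(s - 6)²


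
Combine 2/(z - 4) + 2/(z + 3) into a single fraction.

Common denominator (z - 4)(z + 3). Numerator: 2(z + 3) + 2(z - 4) = (2z + 6) + (2z - 8) = 4z - 2
Result: (4z - 2)/[(z - 4)(z + 3)]


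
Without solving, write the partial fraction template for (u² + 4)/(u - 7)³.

Repeated linear factor (power 3): A/(u - 7) + B/(u - 7)² + C/(u - 7)³


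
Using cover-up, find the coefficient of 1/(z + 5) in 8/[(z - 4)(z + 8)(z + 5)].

Cover (z + 5), set z=-5: 8/[(-5 - 4)(-5 + 8)] = -8/27


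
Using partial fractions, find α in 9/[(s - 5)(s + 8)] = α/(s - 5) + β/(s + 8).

Cover-up at s = 5: α = 9/(5 + 8) = 9/13


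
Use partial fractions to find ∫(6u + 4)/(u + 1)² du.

Decompose: P = 6, Q = 6·(-1) + 4 = -2, so (6u + 4)/(u + 1)² = 6/(u + 1) - 2/(u + 1)². Integrate: ∫ P/(u + 1) du = 6 ln|(u + 1)|; ∫ Q/(u + 1)² du = 2/(u + 1). Sum: 6 ln|(u + 1)| + 2/(u + 1) + C


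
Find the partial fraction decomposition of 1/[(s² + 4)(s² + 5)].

Coefficient matching gives α = γ = 0, β = 1/(5-4) = 1, δ = -β = -1
Result: 1/(s² + 4) - 1/(s² + 5)


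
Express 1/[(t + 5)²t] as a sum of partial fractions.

Cover-up at t=0: γ = 1/(0 + 5)² = 1/25. Cover-up at t=-5: β = 1/(-5 - 0) = -1/5. Comparing t² coeff: α = -γ = -1/25
Result: (-1/25)/(t + 5) - (1/5)/(t + 5)² + (1/25)/t


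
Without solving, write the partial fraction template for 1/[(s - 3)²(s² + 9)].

Repeated linear + quadratic: α/(s - 3) + β/(s - 3)² + (γs + δ)/(s² + 9)


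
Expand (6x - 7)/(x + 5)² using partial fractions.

(6x - 7) = P(x + 5) + Q. At x = -5: Q = 6·(-5) - 7 = -37. Coeff of x: P = 6
Result: 6/(x + 5) - 37/(x + 5)²


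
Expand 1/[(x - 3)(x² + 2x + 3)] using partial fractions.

Cover-up at x = 3: A = 1/(3² + 2·3 + 3) = 1/18. Then B = -A = -1/18, C = -A·(2 + 3) = -5/18
Result: (1/18)/(x - 3) - ((1/18)x + 5/18)/(x² + 2x + 3)


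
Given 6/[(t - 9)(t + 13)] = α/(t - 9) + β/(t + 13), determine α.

Cover-up at t = 9: α = 6/(9 + 13) = 6/22 = 3/11


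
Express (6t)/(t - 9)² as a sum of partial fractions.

(6t) = A(t - 9) + B. At t = 9: B = 6·9 + 0 = 54. Coeff of t: A = 6
Result: 6/(t - 9) + 54/(t - 9)²


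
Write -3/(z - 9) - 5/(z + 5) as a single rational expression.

Common denominator (z - 9)(z + 5). Numerator: -3(z + 5) - 5(z - 9) = (-3z - 15) - (5z - 45) = -8z + 30
Result: (-8z + 30)/[(z - 9)(z + 5)]


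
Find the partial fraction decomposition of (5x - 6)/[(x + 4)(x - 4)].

At x=-4: A = (5·(-4) - 6)/(-4 - 4) = 13/4. At x=4: B = (5·4 - 6)/(4 + 4) = 7/4
Result: (13/4)/(x + 4) + (7/4)/(x - 4)


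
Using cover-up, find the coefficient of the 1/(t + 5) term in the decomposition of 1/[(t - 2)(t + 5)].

Cover (t + 5), set t=-5: 1/((t - 2) at t=-5) = 1/(-7) = -1/7


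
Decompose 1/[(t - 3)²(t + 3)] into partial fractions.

Cover-up at t=-3: R = 1/(-3 - 3)² = 1/36. Cover-up at t=3: Q = 1/(3 + 3) = 1/6. Comparing t² coeff: P = -R = -1/36
Result: (-1/36)/(t - 3) + (1/6)/(t - 3)² + (1/36)/(t + 3)


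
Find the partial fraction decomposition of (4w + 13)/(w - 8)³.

(4w + 13) = P(w - 8)² + Q(w - 8) + R. At w = 8: R = 4·8 + 13 = 45. Coefficients: P = 0, Q = 4
Result: 4/(w - 8)² + 45/(w - 8)³


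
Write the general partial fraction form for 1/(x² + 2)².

Repeated quadratic factor: (αx + β)/(x² + 2) + (γx + δ)/(x² + 2)²


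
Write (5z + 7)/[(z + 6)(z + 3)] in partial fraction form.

At z=-6: A = (5·(-6) + 7)/(-6 + 3) = 23/3. At z=-3: B = (5·(-3) + 7)/(-3 + 6) = -8/3
Result: (23/3)/(z + 6) - (8/3)/(z + 3)


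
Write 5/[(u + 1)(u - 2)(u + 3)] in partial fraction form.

Using cover-up method: A = -5/6, B = 1/3, C = 1/2
Result: (-5/6)/(u + 1) + (1/3)/(u - 2) + (1/2)/(u + 3)


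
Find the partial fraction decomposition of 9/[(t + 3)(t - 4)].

9/(t + 3)(t - 4) = α/(t + 3) + β/(t - 4). α = 9/(-3 - 4) = -9/7, β = 9/(4 + 3) = 9/7
Result: (-9/7)/(t + 3) + (9/7)/(t - 4)
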